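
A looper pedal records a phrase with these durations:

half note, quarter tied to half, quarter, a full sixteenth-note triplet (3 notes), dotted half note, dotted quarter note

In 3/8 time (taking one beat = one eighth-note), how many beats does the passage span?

One eighth-note beat = 2 sixteenth notes.
Working in sixteenth notes: half note = 8; quarter tied to half (quarter + half) = 12; quarter = 4; a full sixteenth-note triplet (3 notes) (three triplet sixteenths span one eighth) = 2; dotted half note = 12; dotted quarter note = 6.
Altogether 8 + 12 + 4 + 2 + 12 + 6 = 44.
44 ÷ 2 = 22 beats.

22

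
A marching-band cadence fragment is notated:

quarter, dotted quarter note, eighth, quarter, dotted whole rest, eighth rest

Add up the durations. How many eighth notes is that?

Express everything in eighth notes: quarter = 2; dotted quarter note = 3; eighth = 1; quarter = 2; dotted whole rest = 12; eighth rest = 1.
Total: 2 + 3 + 1 + 2 + 12 + 1 = 21 eighth notes.

21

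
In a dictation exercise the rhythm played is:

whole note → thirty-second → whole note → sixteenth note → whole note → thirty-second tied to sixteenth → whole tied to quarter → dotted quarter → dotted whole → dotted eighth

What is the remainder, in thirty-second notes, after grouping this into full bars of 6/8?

One bar of 6/8 = 24 thirty-second notes.
Convert each value to thirty-second notes: whole note = 32; thirty-second = 1; whole note = 32; sixteenth note = 2; whole note = 32; thirty-second tied to sixteenth (thirty-second + sixteenth) = 3; whole tied to quarter (whole + quarter) = 40; dotted quarter = 12; dotted whole = 48; dotted eighth = 6.
Altogether 32 + 1 + 32 + 2 + 32 + 3 + 40 + 12 + 48 + 6 = 208.
208 ÷ 24 = 8 complete bars with 16 thirty-second notes remaining.

16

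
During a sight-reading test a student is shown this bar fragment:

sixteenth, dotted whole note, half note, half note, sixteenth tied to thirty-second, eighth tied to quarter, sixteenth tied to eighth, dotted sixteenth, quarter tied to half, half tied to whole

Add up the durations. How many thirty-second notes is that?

178

Express everything in thirty-second notes: sixteenth = 2; dotted whole note = 48; half note = 16; half note = 16; sixteenth tied to thirty-second (sixteenth + thirty-second) = 3; eighth tied to quarter (eighth + quarter) = 12; sixteenth tied to eighth (sixteenth + eighth) = 6; dotted sixteenth = 3; quarter tied to half (quarter + half) = 24; half tied to whole (half + whole) = 48.
Total: 2 + 48 + 16 + 16 + 3 + 12 + 6 + 3 + 24 + 48 = 178 thirty-second notes.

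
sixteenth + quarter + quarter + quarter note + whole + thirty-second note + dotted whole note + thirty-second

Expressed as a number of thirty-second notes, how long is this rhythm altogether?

108

Each duration in thirty-second notes: sixteenth = 2; quarter = 8; quarter = 8; quarter note = 8; whole = 32; thirty-second note = 1; dotted whole note = 48; thirty-second = 1.
Altogether 2 + 8 + 8 + 8 + 32 + 1 + 48 + 1 = 108 thirty-second notes.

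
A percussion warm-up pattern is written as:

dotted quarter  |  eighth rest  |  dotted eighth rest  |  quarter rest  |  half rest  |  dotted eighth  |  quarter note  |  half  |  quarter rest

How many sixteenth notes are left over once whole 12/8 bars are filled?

One bar of 12/8 = 24 sixteenth notes.
Convert each value to sixteenth notes: dotted quarter = 6; eighth rest = 2; dotted eighth rest = 3; quarter rest = 4; half rest = 8; dotted eighth = 3; quarter note = 4; half = 8; quarter rest = 4.
Total: 6 + 2 + 3 + 4 + 8 + 3 + 4 + 8 + 4 = 42.
42 ÷ 24 = 1 complete bar with 18 sixteenth notes remaining.

18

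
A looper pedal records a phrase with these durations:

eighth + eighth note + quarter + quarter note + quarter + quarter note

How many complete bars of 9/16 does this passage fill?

2

One bar of 9/16 = 9 sixteenth notes.
Express everything in sixteenth notes: eighth = 2; eighth note = 2; quarter = 4; quarter note = 4; quarter = 4; quarter note = 4.
Total: 2 + 2 + 4 + 4 + 4 + 4 = 20.
20 ÷ 9 = 2 complete bars with 2 left over.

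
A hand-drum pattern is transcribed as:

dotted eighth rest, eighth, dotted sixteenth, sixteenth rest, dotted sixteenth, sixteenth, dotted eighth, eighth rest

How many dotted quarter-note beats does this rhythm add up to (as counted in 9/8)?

2.5

One dotted quarter-note beat = 12 thirty-second notes.
Convert each value to thirty-second notes: dotted eighth rest = 6; eighth = 4; dotted sixteenth = 3; sixteenth rest = 2; dotted sixteenth = 3; sixteenth = 2; dotted eighth = 6; eighth rest = 4.
Adding: 6 + 4 + 3 + 2 + 3 + 2 + 6 + 4 = 30.
30 ÷ 12 = 2.5 beats.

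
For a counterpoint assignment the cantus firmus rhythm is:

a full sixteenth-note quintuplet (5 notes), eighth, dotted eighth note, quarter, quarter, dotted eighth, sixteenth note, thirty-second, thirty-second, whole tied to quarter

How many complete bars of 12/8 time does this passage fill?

One bar of 12/8 = 48 thirty-second notes.
Each duration in thirty-second notes: a full sixteenth-note quintuplet (5 notes) (five quintuplet sixteenths span one quarter) = 8; eighth = 4; dotted eighth note = 6; quarter = 8; quarter = 8; dotted eighth = 6; sixteenth note = 2; thirty-second = 1; thirty-second = 1; whole tied to quarter (whole + quarter) = 40.
Sum: 8 + 4 + 6 + 8 + 8 + 6 + 2 + 1 + 1 + 40 = 84.
84 ÷ 48 = 1 complete bar with 36 left over.

1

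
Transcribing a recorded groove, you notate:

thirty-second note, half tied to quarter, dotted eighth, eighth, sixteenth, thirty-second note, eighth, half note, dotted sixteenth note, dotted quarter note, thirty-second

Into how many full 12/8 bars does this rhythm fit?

1

One bar of 12/8 = 48 thirty-second notes.
Express everything in thirty-second notes: thirty-second note = 1; half tied to quarter (half + quarter) = 24; dotted eighth = 6; eighth = 4; sixteenth = 2; thirty-second note = 1; eighth = 4; half note = 16; dotted sixteenth note = 3; dotted quarter note = 12; thirty-second = 1.
Sum: 1 + 24 + 6 + 4 + 2 + 1 + 4 + 16 + 3 + 12 + 1 = 74.
74 ÷ 48 = 1 complete bar with 26 left over.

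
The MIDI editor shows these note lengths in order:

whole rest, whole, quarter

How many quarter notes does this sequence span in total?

9

Each duration in quarter notes: whole rest = 4; whole = 4; quarter = 1.
Altogether 4 + 4 + 1 = 9 quarter notes.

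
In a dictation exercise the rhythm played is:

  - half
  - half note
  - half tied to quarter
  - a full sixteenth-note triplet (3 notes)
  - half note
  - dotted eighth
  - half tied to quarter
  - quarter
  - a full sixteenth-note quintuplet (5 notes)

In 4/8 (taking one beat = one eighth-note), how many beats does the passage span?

One eighth-note beat = 2 sixteenth notes.
Convert each value to sixteenth notes: half = 8; half note = 8; half tied to quarter (half + quarter) = 12; a full sixteenth-note triplet (3 notes) (three triplet sixteenths span one eighth) = 2; half note = 8; dotted eighth = 3; half tied to quarter (half + quarter) = 12; quarter = 4; a full sixteenth-note quintuplet (5 notes) (five quintuplet sixteenths span one quarter) = 4.
Sum: 8 + 8 + 12 + 2 + 8 + 3 + 12 + 4 + 4 = 61.
61 ÷ 2 = 30.5 beats.

30.5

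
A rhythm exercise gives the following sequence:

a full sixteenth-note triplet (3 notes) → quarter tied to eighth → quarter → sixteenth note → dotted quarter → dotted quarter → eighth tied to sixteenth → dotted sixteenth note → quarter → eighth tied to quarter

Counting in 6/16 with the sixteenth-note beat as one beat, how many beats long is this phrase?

One sixteenth-note beat = 2 thirty-second notes.
Each duration in thirty-second notes: a full sixteenth-note triplet (3 notes) (three triplet sixteenths span one eighth) = 4; quarter tied to eighth (quarter + eighth) = 12; quarter = 8; sixteenth note = 2; dotted quarter = 12; dotted quarter = 12; eighth tied to sixteenth (eighth + sixteenth) = 6; dotted sixteenth note = 3; quarter = 8; eighth tied to quarter (eighth + quarter) = 12.
Adding: 4 + 12 + 8 + 2 + 12 + 12 + 6 + 3 + 8 + 12 = 79.
79 ÷ 2 = 39.5 beats.

39.5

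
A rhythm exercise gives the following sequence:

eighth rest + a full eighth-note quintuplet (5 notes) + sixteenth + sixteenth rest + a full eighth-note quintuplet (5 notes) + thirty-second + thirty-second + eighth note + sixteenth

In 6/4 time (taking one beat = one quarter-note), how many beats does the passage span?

One quarter-note beat = 8 thirty-second notes.
In thirty-second notes: eighth rest = 4; a full eighth-note quintuplet (5 notes) (five quintuplet eighths span one half) = 16; sixteenth = 2; sixteenth rest = 2; a full eighth-note quintuplet (5 notes) (five quintuplet eighths span one half) = 16; thirty-second = 1; thirty-second = 1; eighth note = 4; sixteenth = 2.
Sum: 4 + 16 + 2 + 2 + 16 + 1 + 1 + 4 + 2 = 48.
48 ÷ 8 = 6 beats.

6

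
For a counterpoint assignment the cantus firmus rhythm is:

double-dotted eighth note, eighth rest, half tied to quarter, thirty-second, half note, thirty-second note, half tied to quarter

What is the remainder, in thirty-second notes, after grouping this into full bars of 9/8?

5

One bar of 9/8 = 36 thirty-second notes.
Express everything in thirty-second notes: double-dotted eighth note = 7; eighth rest = 4; half tied to quarter (half + quarter) = 24; thirty-second = 1; half note = 16; thirty-second note = 1; half tied to quarter (half + quarter) = 24.
Altogether 7 + 4 + 24 + 1 + 16 + 1 + 24 = 77.
77 ÷ 36 = 2 complete bars with 5 thirty-second notes remaining.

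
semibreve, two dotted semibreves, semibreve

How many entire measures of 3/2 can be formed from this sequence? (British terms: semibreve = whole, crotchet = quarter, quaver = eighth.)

3

One bar of 3/2 = 3 half notes.
Convert each value to half notes: semibreve = 2; dotted semibreve = 3; dotted semibreve = 3; semibreve = 2.
Total: 2 + 3 + 3 + 2 = 10.
10 ÷ 3 = 3 complete bars with 1 left over.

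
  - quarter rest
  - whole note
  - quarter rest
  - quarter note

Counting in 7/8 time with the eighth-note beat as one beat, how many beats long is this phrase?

14

One eighth-note beat = 2 sixteenth notes.
In sixteenth notes: quarter rest = 4; whole note = 16; quarter rest = 4; quarter note = 4.
Sum: 4 + 16 + 4 + 4 = 28.
28 ÷ 2 = 14 beats.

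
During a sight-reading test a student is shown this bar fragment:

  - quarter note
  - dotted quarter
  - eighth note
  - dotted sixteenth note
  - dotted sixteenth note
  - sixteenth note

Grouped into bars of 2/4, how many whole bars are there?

One bar of 2/4 = 16 thirty-second notes.
Express everything in thirty-second notes: quarter note = 8; dotted quarter = 12; eighth note = 4; dotted sixteenth note = 3; dotted sixteenth note = 3; sixteenth note = 2.
Total: 8 + 12 + 4 + 3 + 3 + 2 = 32.
32 ÷ 16 = 2 complete bars with 0 left over.

2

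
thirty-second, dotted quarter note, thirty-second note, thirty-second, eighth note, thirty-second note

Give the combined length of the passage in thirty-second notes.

In thirty-second notes: thirty-second = 1; dotted quarter note = 12; thirty-second note = 1; thirty-second = 1; eighth note = 4; thirty-second note = 1.
Sum: 1 + 12 + 1 + 1 + 4 + 1 = 20 thirty-second notes.

20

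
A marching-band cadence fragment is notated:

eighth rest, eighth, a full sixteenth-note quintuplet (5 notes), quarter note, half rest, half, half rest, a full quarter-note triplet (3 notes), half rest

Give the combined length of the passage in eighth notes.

26

Working in eighth notes: eighth rest = 1; eighth = 1; a full sixteenth-note quintuplet (5 notes) (five quintuplet sixteenths span one quarter) = 2; quarter note = 2; half rest = 4; half = 4; half rest = 4; a full quarter-note triplet (3 notes) (three triplet quarters span one half) = 4; half rest = 4.
Adding: 1 + 1 + 2 + 2 + 4 + 4 + 4 + 4 + 4 = 26 eighth notes.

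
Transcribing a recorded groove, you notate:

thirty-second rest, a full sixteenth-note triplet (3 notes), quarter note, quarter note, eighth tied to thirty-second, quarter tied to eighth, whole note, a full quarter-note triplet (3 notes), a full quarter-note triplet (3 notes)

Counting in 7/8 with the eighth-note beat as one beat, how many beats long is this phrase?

One eighth-note beat = 4 thirty-second notes.
Convert each value to thirty-second notes: thirty-second rest = 1; a full sixteenth-note triplet (3 notes) (three triplet sixteenths span one eighth) = 4; quarter note = 8; quarter note = 8; eighth tied to thirty-second (eighth + thirty-second) = 5; quarter tied to eighth (quarter + eighth) = 12; whole note = 32; a full quarter-note triplet (3 notes) (three triplet quarters span one half) = 16; a full quarter-note triplet (3 notes) (three triplet quarters span one half) = 16.
Altogether 1 + 4 + 8 + 8 + 5 + 12 + 32 + 16 + 16 = 102.
102 ÷ 4 = 25.5 beats.

25.5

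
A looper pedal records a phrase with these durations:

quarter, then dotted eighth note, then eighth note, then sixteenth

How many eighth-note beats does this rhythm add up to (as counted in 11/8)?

5

One eighth-note beat = 2 sixteenth notes.
In sixteenth notes: quarter = 4; dotted eighth note = 3; eighth note = 2; sixteenth = 1.
Adding: 4 + 3 + 2 + 1 = 10.
10 ÷ 2 = 5 beats.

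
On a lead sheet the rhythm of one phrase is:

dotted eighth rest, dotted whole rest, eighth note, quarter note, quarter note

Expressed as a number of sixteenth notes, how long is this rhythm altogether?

37

In sixteenth notes: dotted eighth rest = 3; dotted whole rest = 24; eighth note = 2; quarter note = 4; quarter note = 4.
Adding: 3 + 24 + 2 + 4 + 4 = 37 sixteenth notes.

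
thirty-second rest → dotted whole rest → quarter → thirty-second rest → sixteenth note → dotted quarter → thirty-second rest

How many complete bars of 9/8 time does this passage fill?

One bar of 9/8 = 36 thirty-second notes.
Convert each value to thirty-second notes: thirty-second rest = 1; dotted whole rest = 48; quarter = 8; thirty-second rest = 1; sixteenth note = 2; dotted quarter = 12; thirty-second rest = 1.
Adding: 1 + 48 + 8 + 1 + 2 + 12 + 1 = 73.
73 ÷ 36 = 2 complete bars with 1 left over.

2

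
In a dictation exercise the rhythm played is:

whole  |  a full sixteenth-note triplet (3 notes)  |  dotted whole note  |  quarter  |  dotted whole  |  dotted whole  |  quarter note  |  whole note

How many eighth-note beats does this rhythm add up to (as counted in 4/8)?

One eighth-note beat = 2 sixteenth notes.
In sixteenth notes: whole = 16; a full sixteenth-note triplet (3 notes) (three triplet sixteenths span one eighth) = 2; dotted whole note = 24; quarter = 4; dotted whole = 24; dotted whole = 24; quarter note = 4; whole note = 16.
Sum: 16 + 2 + 24 + 4 + 24 + 24 + 4 + 16 = 114.
114 ÷ 2 = 57 beats.

57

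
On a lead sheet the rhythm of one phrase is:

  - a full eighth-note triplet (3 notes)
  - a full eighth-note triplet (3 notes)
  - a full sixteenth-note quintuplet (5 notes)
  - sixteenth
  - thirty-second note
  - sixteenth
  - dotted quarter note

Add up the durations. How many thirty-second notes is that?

Express everything in thirty-second notes: a full eighth-note triplet (3 notes) (three triplet eighths span one quarter) = 8; a full eighth-note triplet (3 notes) (three triplet eighths span one quarter) = 8; a full sixteenth-note quintuplet (5 notes) (five quintuplet sixteenths span one quarter) = 8; sixteenth = 2; thirty-second note = 1; sixteenth = 2; dotted quarter note = 12.
Total: 8 + 8 + 8 + 2 + 1 + 2 + 12 = 41 thirty-second notes.

41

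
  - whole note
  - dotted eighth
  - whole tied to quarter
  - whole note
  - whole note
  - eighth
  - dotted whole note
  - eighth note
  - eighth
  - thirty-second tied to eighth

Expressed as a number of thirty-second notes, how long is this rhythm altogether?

Express everything in thirty-second notes: whole note = 32; dotted eighth = 6; whole tied to quarter (whole + quarter) = 40; whole note = 32; whole note = 32; eighth = 4; dotted whole note = 48; eighth note = 4; eighth = 4; thirty-second tied to eighth (thirty-second + eighth) = 5.
Altogether 32 + 6 + 40 + 32 + 32 + 4 + 48 + 4 + 4 + 5 = 207 thirty-second notes.

207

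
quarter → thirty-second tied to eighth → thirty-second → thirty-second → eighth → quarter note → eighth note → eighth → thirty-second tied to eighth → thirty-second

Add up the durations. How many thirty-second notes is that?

Convert each value to thirty-second notes: quarter = 8; thirty-second tied to eighth (thirty-second + eighth) = 5; thirty-second = 1; thirty-second = 1; eighth = 4; quarter note = 8; eighth note = 4; eighth = 4; thirty-second tied to eighth (thirty-second + eighth) = 5; thirty-second = 1.
Total: 8 + 5 + 1 + 1 + 4 + 8 + 4 + 4 + 5 + 1 = 41 thirty-second notes.

41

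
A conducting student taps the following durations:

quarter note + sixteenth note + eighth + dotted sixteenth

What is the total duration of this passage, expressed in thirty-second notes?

17

Working in thirty-second notes: quarter note = 8; sixteenth note = 2; eighth = 4; dotted sixteenth = 3.
Total: 8 + 2 + 4 + 3 = 17 thirty-second notes.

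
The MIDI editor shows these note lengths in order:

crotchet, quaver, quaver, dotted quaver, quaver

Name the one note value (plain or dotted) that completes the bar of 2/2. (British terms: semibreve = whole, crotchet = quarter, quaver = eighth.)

The bar of 2/2 = 16 sixteenth notes.
In sixteenth notes: crotchet = 4; quaver = 2; quaver = 2; dotted quaver = 3; quaver = 2.
Adding: 4 + 2 + 2 + 3 + 2 = 13.
Remaining: 16 − 13 = 3 sixteenth notes, which is a dotted eighth note.

dotted eighth note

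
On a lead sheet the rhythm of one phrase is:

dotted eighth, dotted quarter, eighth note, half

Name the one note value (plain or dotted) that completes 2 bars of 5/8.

sixteenth note

2 bars of 5/8 = 20 sixteenth notes.
Working in sixteenth notes: dotted eighth = 3; dotted quarter = 6; eighth note = 2; half = 8.
Sum: 3 + 6 + 2 + 8 = 19.
Remaining: 20 − 19 = 1 sixteenth note, which is a sixteenth note.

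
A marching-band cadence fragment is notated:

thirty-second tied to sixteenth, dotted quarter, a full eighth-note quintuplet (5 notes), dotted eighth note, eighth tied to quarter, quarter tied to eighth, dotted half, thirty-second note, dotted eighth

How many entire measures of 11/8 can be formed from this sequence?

One bar of 11/8 = 44 thirty-second notes.
Express everything in thirty-second notes: thirty-second tied to sixteenth (thirty-second + sixteenth) = 3; dotted quarter = 12; a full eighth-note quintuplet (5 notes) (five quintuplet eighths span one half) = 16; dotted eighth note = 6; eighth tied to quarter (eighth + quarter) = 12; quarter tied to eighth (quarter + eighth) = 12; dotted half = 24; thirty-second note = 1; dotted eighth = 6.
Adding: 3 + 12 + 16 + 6 + 12 + 12 + 24 + 1 + 6 = 92.
92 ÷ 44 = 2 complete bars with 4 left over.

2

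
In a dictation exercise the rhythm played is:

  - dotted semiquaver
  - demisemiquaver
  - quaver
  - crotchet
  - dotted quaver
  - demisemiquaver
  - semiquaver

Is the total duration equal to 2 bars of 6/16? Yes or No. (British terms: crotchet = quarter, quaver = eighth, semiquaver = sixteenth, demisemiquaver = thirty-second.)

One bar of 6/16 = 12 thirty-second notes, so 2 bars = 24.
Working in thirty-second notes: dotted semiquaver = 3; demisemiquaver = 1; quaver = 4; crotchet = 8; dotted quaver = 6; demisemiquaver = 1; semiquaver = 2.
Total: 3 + 1 + 4 + 8 + 6 + 1 + 2 = 25.
25 exceeds 24, so the answer is No.

No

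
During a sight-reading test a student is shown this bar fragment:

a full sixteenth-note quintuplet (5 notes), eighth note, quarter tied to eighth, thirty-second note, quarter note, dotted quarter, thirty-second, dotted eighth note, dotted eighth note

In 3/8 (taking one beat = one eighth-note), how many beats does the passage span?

14.5

One eighth-note beat = 4 thirty-second notes.
Working in thirty-second notes: a full sixteenth-note quintuplet (5 notes) (five quintuplet sixteenths span one quarter) = 8; eighth note = 4; quarter tied to eighth (quarter + eighth) = 12; thirty-second note = 1; quarter note = 8; dotted quarter = 12; thirty-second = 1; dotted eighth note = 6; dotted eighth note = 6.
Sum: 8 + 4 + 12 + 1 + 8 + 12 + 1 + 6 + 6 = 58.
58 ÷ 4 = 14.5 beats.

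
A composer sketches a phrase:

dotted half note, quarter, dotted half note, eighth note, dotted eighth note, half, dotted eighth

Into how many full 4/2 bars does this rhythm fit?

1

One bar of 4/2 = 32 sixteenth notes.
Working in sixteenth notes: dotted half note = 12; quarter = 4; dotted half note = 12; eighth note = 2; dotted eighth note = 3; half = 8; dotted eighth = 3.
Altogether 12 + 4 + 12 + 2 + 3 + 8 + 3 = 44.
44 ÷ 32 = 1 complete bar with 12 left over.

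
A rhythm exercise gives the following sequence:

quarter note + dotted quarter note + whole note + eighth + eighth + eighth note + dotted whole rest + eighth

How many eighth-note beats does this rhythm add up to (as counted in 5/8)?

One eighth-note beat = 2 sixteenth notes.
Express everything in sixteenth notes: quarter note = 4; dotted quarter note = 6; whole note = 16; eighth = 2; eighth = 2; eighth note = 2; dotted whole rest = 24; eighth = 2.
Sum: 4 + 6 + 16 + 2 + 2 + 2 + 24 + 2 = 58.
58 ÷ 2 = 29 beats.

29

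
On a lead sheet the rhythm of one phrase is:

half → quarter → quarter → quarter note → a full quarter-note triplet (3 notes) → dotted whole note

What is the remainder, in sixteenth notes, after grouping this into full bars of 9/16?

One bar of 9/16 = 9 sixteenth notes.
Each duration in sixteenth notes: half = 8; quarter = 4; quarter = 4; quarter note = 4; a full quarter-note triplet (3 notes) (three triplet quarters span one half) = 8; dotted whole note = 24.
Adding: 8 + 4 + 4 + 4 + 8 + 24 = 52.
52 ÷ 9 = 5 complete bars with 7 sixteenth notes remaining.

7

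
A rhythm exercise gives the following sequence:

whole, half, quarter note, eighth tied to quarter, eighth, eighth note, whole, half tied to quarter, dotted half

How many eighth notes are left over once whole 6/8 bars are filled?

3

One bar of 6/8 = 6 eighth notes.
Convert each value to eighth notes: whole = 8; half = 4; quarter note = 2; eighth tied to quarter (eighth + quarter) = 3; eighth = 1; eighth note = 1; whole = 8; half tied to quarter (half + quarter) = 6; dotted half = 6.
Sum: 8 + 4 + 2 + 3 + 1 + 1 + 8 + 6 + 6 = 39.
39 ÷ 6 = 6 complete bars with 3 eighth notes remaining.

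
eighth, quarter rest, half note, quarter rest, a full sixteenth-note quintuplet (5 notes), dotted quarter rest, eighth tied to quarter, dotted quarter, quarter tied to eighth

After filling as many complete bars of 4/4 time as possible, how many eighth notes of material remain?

One bar of 4/4 = 8 eighth notes.
Express everything in eighth notes: eighth = 1; quarter rest = 2; half note = 4; quarter rest = 2; a full sixteenth-note quintuplet (5 notes) (five quintuplet sixteenths span one quarter) = 2; dotted quarter rest = 3; eighth tied to quarter (eighth + quarter) = 3; dotted quarter = 3; quarter tied to eighth (quarter + eighth) = 3.
Adding: 1 + 2 + 4 + 2 + 2 + 3 + 3 + 3 + 3 = 23.
23 ÷ 8 = 2 complete bars with 7 eighth notes remaining.

7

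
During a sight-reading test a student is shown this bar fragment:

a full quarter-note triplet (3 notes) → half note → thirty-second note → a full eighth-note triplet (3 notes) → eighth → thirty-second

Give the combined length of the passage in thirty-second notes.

In thirty-second notes: a full quarter-note triplet (3 notes) (three triplet quarters span one half) = 16; half note = 16; thirty-second note = 1; a full eighth-note triplet (3 notes) (three triplet eighths span one quarter) = 8; eighth = 4; thirty-second = 1.
Total: 16 + 16 + 1 + 8 + 4 + 1 = 46 thirty-second notes.

46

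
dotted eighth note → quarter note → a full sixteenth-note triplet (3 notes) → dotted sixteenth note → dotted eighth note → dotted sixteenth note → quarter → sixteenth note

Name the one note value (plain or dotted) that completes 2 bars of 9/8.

whole note

2 bars of 9/8 = 72 thirty-second notes.
Each duration in thirty-second notes: dotted eighth note = 6; quarter note = 8; a full sixteenth-note triplet (3 notes) (three triplet sixteenths span one eighth) = 4; dotted sixteenth note = 3; dotted eighth note = 6; dotted sixteenth note = 3; quarter = 8; sixteenth note = 2.
Total: 6 + 8 + 4 + 3 + 6 + 3 + 8 + 2 = 40.
Remaining: 72 − 40 = 32 thirty-second notes, which is a whole note.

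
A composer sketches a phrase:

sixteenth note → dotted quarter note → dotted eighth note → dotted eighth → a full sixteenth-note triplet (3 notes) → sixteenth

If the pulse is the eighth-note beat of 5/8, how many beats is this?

One eighth-note beat = 2 sixteenth notes.
Each duration in sixteenth notes: sixteenth note = 1; dotted quarter note = 6; dotted eighth note = 3; dotted eighth = 3; a full sixteenth-note triplet (3 notes) (three triplet sixteenths span one eighth) = 2; sixteenth = 1.
Altogether 1 + 6 + 3 + 3 + 2 + 1 = 16.
16 ÷ 2 = 8 beats.

8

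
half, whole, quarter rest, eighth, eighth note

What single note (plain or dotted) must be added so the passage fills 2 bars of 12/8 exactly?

2 bars of 12/8 = 24 eighth notes.
Convert each value to eighth notes: half = 4; whole = 8; quarter rest = 2; eighth = 1; eighth note = 1.
Adding: 4 + 8 + 2 + 1 + 1 = 16.
Remaining: 24 − 16 = 8 eighth notes, which is a whole note.

whole note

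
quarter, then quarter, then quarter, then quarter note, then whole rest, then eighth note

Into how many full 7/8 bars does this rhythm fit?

One bar of 7/8 = 7 eighth notes.
Each duration in eighth notes: quarter = 2; quarter = 2; quarter = 2; quarter note = 2; whole rest = 8; eighth note = 1.
Altogether 2 + 2 + 2 + 2 + 8 + 1 = 17.
17 ÷ 7 = 2 complete bars with 3 left over.

2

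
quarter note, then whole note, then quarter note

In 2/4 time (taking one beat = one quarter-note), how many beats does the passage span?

6

One quarter-note beat = 2 eighth notes.
Convert each value to eighth notes: quarter note = 2; whole note = 8; quarter note = 2.
Altogether 2 + 8 + 2 = 12.
12 ÷ 2 = 6 beats.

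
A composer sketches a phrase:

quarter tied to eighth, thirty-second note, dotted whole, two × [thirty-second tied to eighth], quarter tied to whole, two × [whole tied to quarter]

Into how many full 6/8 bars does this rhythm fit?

7

One bar of 6/8 = 24 thirty-second notes.
Working in thirty-second notes: quarter tied to eighth (quarter + eighth) = 12; thirty-second note = 1; dotted whole = 48; thirty-second tied to eighth (thirty-second + eighth) = 5; thirty-second tied to eighth (thirty-second + eighth) = 5; quarter tied to whole (quarter + whole) = 40; whole tied to quarter (whole + quarter) = 40; whole tied to quarter (whole + quarter) = 40.
Altogether 12 + 1 + 48 + 5 + 5 + 40 + 40 + 40 = 191.
191 ÷ 24 = 7 complete bars with 23 left over.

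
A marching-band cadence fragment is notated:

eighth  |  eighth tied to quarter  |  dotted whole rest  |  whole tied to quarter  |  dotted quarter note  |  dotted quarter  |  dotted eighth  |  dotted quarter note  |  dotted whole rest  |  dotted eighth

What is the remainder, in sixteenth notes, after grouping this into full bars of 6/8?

4

One bar of 6/8 = 12 sixteenth notes.
Convert each value to sixteenth notes: eighth = 2; eighth tied to quarter (eighth + quarter) = 6; dotted whole rest = 24; whole tied to quarter (whole + quarter) = 20; dotted quarter note = 6; dotted quarter = 6; dotted eighth = 3; dotted quarter note = 6; dotted whole rest = 24; dotted eighth = 3.
Adding: 2 + 6 + 24 + 20 + 6 + 6 + 3 + 6 + 24 + 3 = 100.
100 ÷ 12 = 8 complete bars with 4 sixteenth notes remaining.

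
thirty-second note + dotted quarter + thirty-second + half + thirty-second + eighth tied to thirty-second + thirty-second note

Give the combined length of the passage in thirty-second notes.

37

Convert each value to thirty-second notes: thirty-second note = 1; dotted quarter = 12; thirty-second = 1; half = 16; thirty-second = 1; eighth tied to thirty-second (eighth + thirty-second) = 5; thirty-second note = 1.
Adding: 1 + 12 + 1 + 16 + 1 + 5 + 1 = 37 thirty-second notes.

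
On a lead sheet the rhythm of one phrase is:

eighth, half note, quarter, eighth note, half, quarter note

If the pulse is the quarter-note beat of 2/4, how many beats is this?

One quarter-note beat = 2 eighth notes.
Express everything in eighth notes: eighth = 1; half note = 4; quarter = 2; eighth note = 1; half = 4; quarter note = 2.
Altogether 1 + 4 + 2 + 1 + 4 + 2 = 14.
14 ÷ 2 = 7 beats.

7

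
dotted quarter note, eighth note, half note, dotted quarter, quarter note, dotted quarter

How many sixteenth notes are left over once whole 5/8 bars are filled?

One bar of 5/8 = 5 eighth notes.
Convert each value to eighth notes: dotted quarter note = 3; eighth note = 1; half note = 4; dotted quarter = 3; quarter note = 2; dotted quarter = 3.
Sum: 3 + 1 + 4 + 3 + 2 + 3 = 16.
16 ÷ 5 = 3 complete bars with 1 eighth note remaining = 2 sixteenth notes.

2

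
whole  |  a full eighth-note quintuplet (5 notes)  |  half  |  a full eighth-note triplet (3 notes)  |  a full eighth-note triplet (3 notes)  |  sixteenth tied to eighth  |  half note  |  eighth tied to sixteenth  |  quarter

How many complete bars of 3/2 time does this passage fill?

2

One bar of 3/2 = 24 sixteenth notes.
Working in sixteenth notes: whole = 16; a full eighth-note quintuplet (5 notes) (five quintuplet eighths span one half) = 8; half = 8; a full eighth-note triplet (3 notes) (three triplet eighths span one quarter) = 4; a full eighth-note triplet (3 notes) (three triplet eighths span one quarter) = 4; sixteenth tied to eighth (sixteenth + eighth) = 3; half note = 8; eighth tied to sixteenth (eighth + sixteenth) = 3; quarter = 4.
Sum: 16 + 8 + 8 + 4 + 4 + 3 + 8 + 3 + 4 = 58.
58 ÷ 24 = 2 complete bars with 10 left over.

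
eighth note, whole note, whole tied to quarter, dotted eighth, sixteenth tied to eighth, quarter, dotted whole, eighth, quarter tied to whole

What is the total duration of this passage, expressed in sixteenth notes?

Working in sixteenth notes: eighth note = 2; whole note = 16; whole tied to quarter (whole + quarter) = 20; dotted eighth = 3; sixteenth tied to eighth (sixteenth + eighth) = 3; quarter = 4; dotted whole = 24; eighth = 2; quarter tied to whole (quarter + whole) = 20.
Total: 2 + 16 + 20 + 3 + 3 + 4 + 24 + 2 + 20 = 94 sixteenth notes.

94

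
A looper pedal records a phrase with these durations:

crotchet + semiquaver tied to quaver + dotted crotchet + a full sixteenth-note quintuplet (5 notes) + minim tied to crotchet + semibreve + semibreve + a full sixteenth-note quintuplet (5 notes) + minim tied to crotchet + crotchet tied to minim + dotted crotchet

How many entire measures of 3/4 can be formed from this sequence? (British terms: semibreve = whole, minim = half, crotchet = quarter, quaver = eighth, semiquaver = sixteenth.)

7

One bar of 3/4 = 12 sixteenth notes.
Convert each value to sixteenth notes: crotchet = 4; semiquaver tied to quaver (semiquaver + quaver) = 3; dotted crotchet = 6; a full sixteenth-note quintuplet (5 notes) (five quintuplet sixteenths span one quarter) = 4; minim tied to crotchet (minim + crotchet) = 12; semibreve = 16; semibreve = 16; a full sixteenth-note quintuplet (5 notes) (five quintuplet sixteenths span one quarter) = 4; minim tied to crotchet (minim + crotchet) = 12; crotchet tied to minim (crotchet + minim) = 12; dotted crotchet = 6.
Altogether 4 + 3 + 6 + 4 + 12 + 16 + 16 + 4 + 12 + 12 + 6 = 95.
95 ÷ 12 = 7 complete bars with 11 left over.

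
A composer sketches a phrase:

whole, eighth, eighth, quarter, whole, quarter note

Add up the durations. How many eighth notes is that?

22

In eighth notes: whole = 8; eighth = 1; eighth = 1; quarter = 2; whole = 8; quarter note = 2.
Altogether 8 + 1 + 1 + 2 + 8 + 2 = 22 eighth notes.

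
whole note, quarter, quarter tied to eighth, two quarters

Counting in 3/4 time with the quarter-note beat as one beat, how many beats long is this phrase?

One quarter-note beat = 2 eighth notes.
In eighth notes: whole note = 8; quarter = 2; quarter tied to eighth (quarter + eighth) = 3; quarter = 2; quarter = 2.
Sum: 8 + 2 + 3 + 2 + 2 = 17.
17 ÷ 2 = 8.5 beats.

8.5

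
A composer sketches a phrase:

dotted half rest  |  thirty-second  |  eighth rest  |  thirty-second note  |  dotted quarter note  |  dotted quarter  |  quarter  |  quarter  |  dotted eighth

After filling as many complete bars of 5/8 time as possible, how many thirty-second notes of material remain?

16

One bar of 5/8 = 20 thirty-second notes.
In thirty-second notes: dotted half rest = 24; thirty-second = 1; eighth rest = 4; thirty-second note = 1; dotted quarter note = 12; dotted quarter = 12; quarter = 8; quarter = 8; dotted eighth = 6.
Adding: 24 + 1 + 4 + 1 + 12 + 12 + 8 + 8 + 6 = 76.
76 ÷ 20 = 3 complete bars with 16 thirty-second notes remaining.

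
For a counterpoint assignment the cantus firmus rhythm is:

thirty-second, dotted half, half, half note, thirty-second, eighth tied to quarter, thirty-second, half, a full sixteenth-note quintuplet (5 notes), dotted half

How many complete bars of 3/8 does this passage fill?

One bar of 3/8 = 12 thirty-second notes.
Express everything in thirty-second notes: thirty-second = 1; dotted half = 24; half = 16; half note = 16; thirty-second = 1; eighth tied to quarter (eighth + quarter) = 12; thirty-second = 1; half = 16; a full sixteenth-note quintuplet (5 notes) (five quintuplet sixteenths span one quarter) = 8; dotted half = 24.
Total: 1 + 24 + 16 + 16 + 1 + 12 + 1 + 16 + 8 + 24 = 119.
119 ÷ 12 = 9 complete bars with 11 left over.

9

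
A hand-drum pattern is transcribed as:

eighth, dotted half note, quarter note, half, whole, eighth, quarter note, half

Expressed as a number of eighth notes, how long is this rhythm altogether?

Each duration in eighth notes: eighth = 1; dotted half note = 6; quarter note = 2; half = 4; whole = 8; eighth = 1; quarter note = 2; half = 4.
Total: 1 + 6 + 2 + 4 + 8 + 1 + 2 + 4 = 28 eighth notes.

28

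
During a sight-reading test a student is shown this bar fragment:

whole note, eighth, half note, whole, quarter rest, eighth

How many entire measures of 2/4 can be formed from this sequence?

6

One bar of 2/4 = 4 eighth notes.
Convert each value to eighth notes: whole note = 8; eighth = 1; half note = 4; whole = 8; quarter rest = 2; eighth = 1.
Sum: 8 + 1 + 4 + 8 + 2 + 1 = 24.
24 ÷ 4 = 6 complete bars with 0 left over.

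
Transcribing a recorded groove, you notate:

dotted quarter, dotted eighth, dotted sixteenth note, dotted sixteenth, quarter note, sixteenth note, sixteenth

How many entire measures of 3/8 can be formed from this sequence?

One bar of 3/8 = 12 thirty-second notes.
Convert each value to thirty-second notes: dotted quarter = 12; dotted eighth = 6; dotted sixteenth note = 3; dotted sixteenth = 3; quarter note = 8; sixteenth note = 2; sixteenth = 2.
Altogether 12 + 6 + 3 + 3 + 8 + 2 + 2 = 36.
36 ÷ 12 = 3 complete bars with 0 left over.

3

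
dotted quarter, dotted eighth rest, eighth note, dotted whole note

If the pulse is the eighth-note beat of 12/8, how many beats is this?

One eighth-note beat = 2 sixteenth notes.
In sixteenth notes: dotted quarter = 6; dotted eighth rest = 3; eighth note = 2; dotted whole note = 24.
Total: 6 + 3 + 2 + 24 = 35.
35 ÷ 2 = 17.5 beats.

17.5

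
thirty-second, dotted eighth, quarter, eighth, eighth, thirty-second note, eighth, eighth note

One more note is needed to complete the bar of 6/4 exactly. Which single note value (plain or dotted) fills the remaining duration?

The bar of 6/4 = 48 thirty-second notes.
Express everything in thirty-second notes: thirty-second = 1; dotted eighth = 6; quarter = 8; eighth = 4; eighth = 4; thirty-second note = 1; eighth = 4; eighth note = 4.
Adding: 1 + 6 + 8 + 4 + 4 + 1 + 4 + 4 = 32.
Remaining: 48 − 32 = 16 thirty-second notes, which is a half note.

half note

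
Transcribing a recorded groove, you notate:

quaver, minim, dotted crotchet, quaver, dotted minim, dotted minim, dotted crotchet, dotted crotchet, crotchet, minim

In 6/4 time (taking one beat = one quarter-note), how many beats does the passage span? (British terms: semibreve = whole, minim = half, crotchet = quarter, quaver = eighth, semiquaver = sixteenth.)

One quarter-note beat = 2 eighth notes.
Each duration in eighth notes: quaver = 1; minim = 4; dotted crotchet = 3; quaver = 1; dotted minim = 6; dotted minim = 6; dotted crotchet = 3; dotted crotchet = 3; crotchet = 2; minim = 4.
Sum: 1 + 4 + 3 + 1 + 6 + 6 + 3 + 3 + 2 + 4 = 33.
33 ÷ 2 = 16.5 beats.

16.5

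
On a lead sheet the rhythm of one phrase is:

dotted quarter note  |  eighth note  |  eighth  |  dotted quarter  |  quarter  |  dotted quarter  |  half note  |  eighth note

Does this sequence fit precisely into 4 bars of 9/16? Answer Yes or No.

One bar of 9/16 = 9 sixteenth notes, so 4 bars = 36.
In sixteenth notes: dotted quarter note = 6; eighth note = 2; eighth = 2; dotted quarter = 6; quarter = 4; dotted quarter = 6; half note = 8; eighth note = 2.
Adding: 6 + 2 + 2 + 6 + 4 + 6 + 8 + 2 = 36.
36 equals 36, so the answer is Yes.

Yes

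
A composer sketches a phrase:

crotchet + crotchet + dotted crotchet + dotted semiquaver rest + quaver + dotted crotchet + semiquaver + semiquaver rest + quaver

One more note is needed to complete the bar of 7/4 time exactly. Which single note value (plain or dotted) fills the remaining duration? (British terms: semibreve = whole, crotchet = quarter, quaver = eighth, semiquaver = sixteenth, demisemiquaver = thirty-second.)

thirty-second note

The bar of 7/4 = 56 thirty-second notes.
Each duration in thirty-second notes: crotchet = 8; crotchet = 8; dotted crotchet = 12; dotted semiquaver rest = 3; quaver = 4; dotted crotchet = 12; semiquaver = 2; semiquaver rest = 2; quaver = 4.
Adding: 8 + 8 + 12 + 3 + 4 + 12 + 2 + 2 + 4 = 55.
Remaining: 56 − 55 = 1 thirty-second note, which is a thirty-second note.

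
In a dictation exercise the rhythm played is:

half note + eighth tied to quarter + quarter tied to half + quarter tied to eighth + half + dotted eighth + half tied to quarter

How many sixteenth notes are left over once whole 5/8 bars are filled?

5

One bar of 5/8 = 10 sixteenth notes.
In sixteenth notes: half note = 8; eighth tied to quarter (eighth + quarter) = 6; quarter tied to half (quarter + half) = 12; quarter tied to eighth (quarter + eighth) = 6; half = 8; dotted eighth = 3; half tied to quarter (half + quarter) = 12.
Sum: 8 + 6 + 12 + 6 + 8 + 3 + 12 = 55.
55 ÷ 10 = 5 complete bars with 5 sixteenth notes remaining.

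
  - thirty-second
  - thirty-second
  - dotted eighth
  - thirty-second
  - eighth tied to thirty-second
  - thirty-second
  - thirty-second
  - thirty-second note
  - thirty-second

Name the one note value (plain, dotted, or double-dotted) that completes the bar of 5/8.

sixteenth note

The bar of 5/8 = 20 thirty-second notes.
Express everything in thirty-second notes: thirty-second = 1; thirty-second = 1; dotted eighth = 6; thirty-second = 1; eighth tied to thirty-second (eighth + thirty-second) = 5; thirty-second = 1; thirty-second = 1; thirty-second note = 1; thirty-second = 1.
Adding: 1 + 1 + 6 + 1 + 5 + 1 + 1 + 1 + 1 = 18.
Remaining: 20 − 18 = 2 thirty-second notes, which is a sixteenth note.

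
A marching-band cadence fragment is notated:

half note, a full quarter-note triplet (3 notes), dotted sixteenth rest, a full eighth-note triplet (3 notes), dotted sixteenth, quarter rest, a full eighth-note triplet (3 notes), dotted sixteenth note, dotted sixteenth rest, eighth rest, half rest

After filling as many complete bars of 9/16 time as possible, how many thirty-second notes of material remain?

One bar of 9/16 = 18 thirty-second notes.
Each duration in thirty-second notes: half note = 16; a full quarter-note triplet (3 notes) (three triplet quarters span one half) = 16; dotted sixteenth rest = 3; a full eighth-note triplet (3 notes) (three triplet eighths span one quarter) = 8; dotted sixteenth = 3; quarter rest = 8; a full eighth-note triplet (3 notes) (three triplet eighths span one quarter) = 8; dotted sixteenth note = 3; dotted sixteenth rest = 3; eighth rest = 4; half rest = 16.
Sum: 16 + 16 + 3 + 8 + 3 + 8 + 8 + 3 + 3 + 4 + 16 = 88.
88 ÷ 18 = 4 complete bars with 16 thirty-second notes remaining.

16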